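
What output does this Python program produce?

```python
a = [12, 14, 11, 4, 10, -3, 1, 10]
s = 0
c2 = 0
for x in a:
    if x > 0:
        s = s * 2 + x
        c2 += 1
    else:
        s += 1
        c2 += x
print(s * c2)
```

x=12: >0, s = 0*2+12 = 12; c2=1
x=14: >0, s = 12*2+14 = 38; c2=2
x=11: >0, s = 38*2+11 = 87; c2=3
x=4: >0, s = 87*2+4 = 178; c2=4
x=10: >0, s = 178*2+10 = 366; c2=5
x=-3: not >0, s = 366+1 = 367; c2=2
x=1: >0, s = 367*2+1 = 735; c2=3
x=10: >0, s = 735*2+10 = 1480; c2=4
s*c2 = 1480*4 = 5920

5920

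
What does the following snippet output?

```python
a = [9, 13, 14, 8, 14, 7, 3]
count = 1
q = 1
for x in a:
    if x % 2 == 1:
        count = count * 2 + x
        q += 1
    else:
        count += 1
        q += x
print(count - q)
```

128

x=9: odd, count = 1*2+9 = 11; q=2
x=13: odd, count = 11*2+13 = 35; q=3
x=14: not odd, count = 35+1 = 36; q=17
x=8: not odd, count = 36+1 = 37; q=25
x=14: not odd, count = 37+1 = 38; q=39
x=7: odd, count = 38*2+7 = 83; q=40
x=3: odd, count = 83*2+3 = 169; q=41
count-q = 169-41 = 128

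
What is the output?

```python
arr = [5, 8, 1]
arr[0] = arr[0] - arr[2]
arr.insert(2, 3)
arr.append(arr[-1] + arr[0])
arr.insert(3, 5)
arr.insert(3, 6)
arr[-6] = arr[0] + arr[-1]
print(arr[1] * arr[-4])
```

arr[0] = arr[0]-arr[2] = 5-1 = 4 → [4, 8, 1]
insert 3 at 2 → [4, 8, 3, 1]
append arr[-1]+arr[0] = 1+4 = 5 → [4, 8, 3, 1, 5]
insert 5 at 3 → [4, 8, 3, 5, 1, 5]
insert 6 at 3 → [4, 8, 3, 6, 5, 1, 5]
arr[-6] = arr[0]+arr[-1] = 4+5 = 9 → [4, 9, 3, 6, 5, 1, 5]
arr[1]*arr[-4] = 9*6 = 54

54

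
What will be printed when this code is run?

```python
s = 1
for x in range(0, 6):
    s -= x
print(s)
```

-14

x=0: s = 1-0 = 1
x=1: s = 1-1 = 0
x=2: s = 0-2 = -2
x=3: s = (-2)-3 = -5
x=4: s = (-5)-4 = -9
x=5: s = (-9)-5 = -14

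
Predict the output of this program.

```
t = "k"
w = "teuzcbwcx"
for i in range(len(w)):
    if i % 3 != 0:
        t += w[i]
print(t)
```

keucbcx

i=0: skip
i=1: add 'e' → 'ke'
i=2: add 'u' → 'keu'
i=3: skip
i=4: add 'c' → 'keuc'
i=5: add 'b' → 'keucb'
i=6: skip
i=7: add 'c' → 'keucbc'
i=8: add 'x' → 'keucbcx'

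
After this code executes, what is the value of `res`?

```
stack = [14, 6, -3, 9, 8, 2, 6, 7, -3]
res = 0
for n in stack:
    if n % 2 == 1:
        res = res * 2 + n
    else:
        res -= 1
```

-21

n=14: not odd, res = 0-1 = -1
n=6: not odd, res = (-1)-1 = -2
n=-3: odd, res = (-2)*2+(-3) = -7
n=9: odd, res = (-7)*2+9 = -5
n=8: not odd, res = (-5)-1 = -6
n=2: not odd, res = (-6)-1 = -7
n=6: not odd, res = (-7)-1 = -8
n=7: odd, res = (-8)*2+7 = -9
n=-3: odd, res = (-9)*2+(-3) = -21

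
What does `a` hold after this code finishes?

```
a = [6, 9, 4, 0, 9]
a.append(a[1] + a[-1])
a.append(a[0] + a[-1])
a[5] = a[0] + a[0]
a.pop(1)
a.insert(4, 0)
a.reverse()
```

[24, 12, 0, 9, 0, 4, 6]

append a[1]+a[-1] = 9+9 = 18 → [6, 9, 4, 0, 9, 18]
append a[0]+a[-1] = 6+18 = 24 → [6, 9, 4, 0, 9, 18, 24]
a[5] = a[0]+a[0] = 6+6 = 12 → [6, 9, 4, 0, 9, 12, 24]
pop(1) removes 9 → [6, 4, 0, 9, 12, 24]
insert 0 at 4 → [6, 4, 0, 9, 0, 12, 24]
reverse → [24, 12, 0, 9, 0, 4, 6]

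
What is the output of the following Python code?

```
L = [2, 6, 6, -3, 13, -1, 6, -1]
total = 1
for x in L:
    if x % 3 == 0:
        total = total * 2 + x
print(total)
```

88

x=2: not %3==0
x=6: %3==0, total = 1*2+6 = 8
x=6: %3==0, total = 8*2+6 = 22
x=-3: %3==0, total = 22*2+(-3) = 41
x=13: not %3==0
x=-1: not %3==0
x=6: %3==0, total = 41*2+6 = 88
x=-1: not %3==0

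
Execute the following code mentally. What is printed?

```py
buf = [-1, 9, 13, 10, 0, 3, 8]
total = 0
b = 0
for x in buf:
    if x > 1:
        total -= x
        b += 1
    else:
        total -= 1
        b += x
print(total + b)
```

-41

x=-1: not >1, total = 0-1 = -1; b=-1
x=9: >1, total = (-1)-9 = -10; b=0
x=13: >1, total = (-10)-13 = -23; b=1
x=10: >1, total = (-23)-10 = -33; b=2
x=0: not >1, total = (-33)-1 = -34; b=2
x=3: >1, total = (-34)-3 = -37; b=3
x=8: >1, total = (-37)-8 = -45; b=4
total+b = (-45)+4 = -41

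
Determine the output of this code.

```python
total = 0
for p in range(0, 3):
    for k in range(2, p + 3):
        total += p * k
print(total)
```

p=0,k=2: total = 0+0 = 0
p=1,k=2: total = 0+2 = 2
p=1,k=3: total = 2+3 = 5
p=2,k=2: total = 5+4 = 9
p=2,k=3: total = 9+6 = 15
p=2,k=4: total = 15+8 = 23

23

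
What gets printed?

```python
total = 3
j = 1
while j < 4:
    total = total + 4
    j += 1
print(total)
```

15

j=1: total = 3+4 = 7
j=2: total = 7+4 = 11
j=3: total = 11+4 = 15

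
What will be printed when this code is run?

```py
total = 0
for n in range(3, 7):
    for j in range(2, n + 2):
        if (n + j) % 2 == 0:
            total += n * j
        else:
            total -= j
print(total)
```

n=3,j=2: odd sum, total = 0-2 = -2
n=3,j=3: even sum, total = (-2)+9 = 7
n=3,j=4: odd sum, total = 7-4 = 3
n=4,j=2: even sum, total = 3+8 = 11
n=4,j=3: odd sum, total = 11-3 = 8
n=4,j=4: even sum, total = 8+16 = 24
n=4,j=5: odd sum, total = 24-5 = 19
n=5,j=2: odd sum, total = 19-2 = 17
n=5,j=3: even sum, total = 17+15 = 32
n=5,j=4: odd sum, total = 32-4 = 28
n=5,j=5: even sum, total = 28+25 = 53
n=5,j=6: odd sum, total = 53-6 = 47
n=6,j=2: even sum, total = 47+12 = 59
n=6,j=3: odd sum, total = 59-3 = 56
n=6,j=4: even sum, total = 56+24 = 80
n=6,j=5: odd sum, total = 80-5 = 75
n=6,j=6: even sum, total = 75+36 = 111
n=6,j=7: odd sum, total = 111-7 = 104

104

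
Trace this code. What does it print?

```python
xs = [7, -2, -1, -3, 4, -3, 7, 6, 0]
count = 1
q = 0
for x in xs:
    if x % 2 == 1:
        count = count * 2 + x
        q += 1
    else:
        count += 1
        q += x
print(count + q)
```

160

x=7: odd, count = 1*2+7 = 9; q=1
x=-2: not odd, count = 9+1 = 10; q=-1
x=-1: odd, count = 10*2+(-1) = 19; q=0
x=-3: odd, count = 19*2+(-3) = 35; q=1
x=4: not odd, count = 35+1 = 36; q=5
x=-3: odd, count = 36*2+(-3) = 69; q=6
x=7: odd, count = 69*2+7 = 145; q=7
x=6: not odd, count = 145+1 = 146; q=13
x=0: not odd, count = 146+1 = 147; q=13
count+q = 147+13 = 160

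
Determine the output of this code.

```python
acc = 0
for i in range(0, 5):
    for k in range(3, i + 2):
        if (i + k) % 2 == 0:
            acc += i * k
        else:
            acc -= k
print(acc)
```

i=2,k=3: odd sum, acc = 0-3 = -3
i=3,k=3: even sum, acc = (-3)+9 = 6
i=3,k=4: odd sum, acc = 6-4 = 2
i=4,k=3: odd sum, acc = 2-3 = -1
i=4,k=4: even sum, acc = (-1)+16 = 15
i=4,k=5: odd sum, acc = 15-5 = 10

10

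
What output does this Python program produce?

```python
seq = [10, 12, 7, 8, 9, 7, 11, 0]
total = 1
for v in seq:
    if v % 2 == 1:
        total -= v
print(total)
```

-33

v=10: not odd
v=12: not odd
v=7: odd, total = 1-7 = -6
v=8: not odd
v=9: odd, total = (-6)-9 = -15
v=7: odd, total = (-15)-7 = -22
v=11: odd, total = (-22)-11 = -33
v=0: not odd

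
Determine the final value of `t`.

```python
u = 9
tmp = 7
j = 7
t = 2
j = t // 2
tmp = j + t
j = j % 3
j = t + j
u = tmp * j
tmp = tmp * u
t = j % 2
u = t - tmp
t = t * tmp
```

j = 2//2 = 1
tmp = 1+2 = 3
j = 1%3 = 1
j = 2+1 = 3
u = 3*3 = 9
tmp = 3*9 = 27
t = 3%2 = 1
u = 1-27 = -26
t = 1*27 = 27

27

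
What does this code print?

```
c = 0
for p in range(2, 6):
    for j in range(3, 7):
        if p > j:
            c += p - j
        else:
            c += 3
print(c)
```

p=2,j=3: not 2>3, c = 0+3 = 3
p=2,j=4: not 2>4, c = 3+3 = 6
p=2,j=5: not 2>5, c = 6+3 = 9
p=2,j=6: not 2>6, c = 9+3 = 12
p=3,j=3: not 3>3, c = 12+3 = 15
p=3,j=4: not 3>4, c = 15+3 = 18
p=3,j=5: not 3>5, c = 18+3 = 21
p=3,j=6: not 3>6, c = 21+3 = 24
p=4,j=3: 4>3, c = 24+1 = 25
p=4,j=4: not 4>4, c = 25+3 = 28
p=4,j=5: not 4>5, c = 28+3 = 31
p=4,j=6: not 4>6, c = 31+3 = 34
p=5,j=3: 5>3, c = 34+2 = 36
p=5,j=4: 5>4, c = 36+1 = 37
p=5,j=5: not 5>5, c = 37+3 = 40
p=5,j=6: not 5>6, c = 40+3 = 43

43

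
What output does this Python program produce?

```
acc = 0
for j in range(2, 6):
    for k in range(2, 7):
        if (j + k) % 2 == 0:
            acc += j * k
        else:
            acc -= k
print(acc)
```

j=2,k=2: even sum, acc = 0+4 = 4
j=2,k=3: odd sum, acc = 4-3 = 1
j=2,k=4: even sum, acc = 1+8 = 9
j=2,k=5: odd sum, acc = 9-5 = 4
j=2,k=6: even sum, acc = 4+12 = 16
j=3,k=2: odd sum, acc = 16-2 = 14
j=3,k=3: even sum, acc = 14+9 = 23
j=3,k=4: odd sum, acc = 23-4 = 19
j=3,k=5: even sum, acc = 19+15 = 34
j=3,k=6: odd sum, acc = 34-6 = 28
j=4,k=2: even sum, acc = 28+8 = 36
j=4,k=3: odd sum, acc = 36-3 = 33
j=4,k=4: even sum, acc = 33+16 = 49
j=4,k=5: odd sum, acc = 49-5 = 44
j=4,k=6: even sum, acc = 44+24 = 68
j=5,k=2: odd sum, acc = 68-2 = 66
j=5,k=3: even sum, acc = 66+15 = 81
j=5,k=4: odd sum, acc = 81-4 = 77
j=5,k=5: even sum, acc = 77+25 = 102
j=5,k=6: odd sum, acc = 102-6 = 96

96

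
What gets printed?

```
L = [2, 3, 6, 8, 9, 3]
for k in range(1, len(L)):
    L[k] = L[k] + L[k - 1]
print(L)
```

k=1: L[1] = 3+2 = 5 → [2, 5, 6, 8, 9, 3]
k=2: L[2] = 6+5 = 11 → [2, 5, 11, 8, 9, 3]
k=3: L[3] = 8+11 = 19 → [2, 5, 11, 19, 9, 3]
k=4: L[4] = 9+19 = 28 → [2, 5, 11, 19, 28, 3]
k=5: L[5] = 3+28 = 31 → [2, 5, 11, 19, 28, 31]

[2, 5, 11, 19, 28, 31]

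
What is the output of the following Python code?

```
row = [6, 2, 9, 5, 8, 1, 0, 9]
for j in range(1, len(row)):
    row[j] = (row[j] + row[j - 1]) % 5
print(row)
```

j=1: row[1] = (2+6)%5 = 3 → [6, 3, 9, 5, 8, 1, 0, 9]
j=2: row[2] = (9+3)%5 = 2 → [6, 3, 2, 5, 8, 1, 0, 9]
j=3: row[3] = (5+2)%5 = 2 → [6, 3, 2, 2, 8, 1, 0, 9]
j=4: row[4] = (8+2)%5 = 0 → [6, 3, 2, 2, 0, 1, 0, 9]
j=5: row[5] = (1+0)%5 = 1 → [6, 3, 2, 2, 0, 1, 0, 9]
j=6: row[6] = (0+1)%5 = 1 → [6, 3, 2, 2, 0, 1, 1, 9]
j=7: row[7] = (9+1)%5 = 0 → [6, 3, 2, 2, 0, 1, 1, 0]

[6, 3, 2, 2, 0, 1, 1, 0]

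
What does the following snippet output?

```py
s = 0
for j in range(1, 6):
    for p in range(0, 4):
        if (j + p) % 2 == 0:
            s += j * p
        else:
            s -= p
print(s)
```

j=1,p=0: odd sum, s = 0-0 = 0
j=1,p=1: even sum, s = 0+1 = 1
j=1,p=2: odd sum, s = 1-2 = -1
j=1,p=3: even sum, s = (-1)+3 = 2
j=2,p=0: even sum, s = 2+0 = 2
j=2,p=1: odd sum, s = 2-1 = 1
j=2,p=2: even sum, s = 1+4 = 5
j=2,p=3: odd sum, s = 5-3 = 2
j=3,p=0: odd sum, s = 2-0 = 2
j=3,p=1: even sum, s = 2+3 = 5
j=3,p=2: odd sum, s = 5-2 = 3
j=3,p=3: even sum, s = 3+9 = 12
j=4,p=0: even sum, s = 12+0 = 12
j=4,p=1: odd sum, s = 12-1 = 11
j=4,p=2: even sum, s = 11+8 = 19
j=4,p=3: odd sum, s = 19-3 = 16
j=5,p=0: odd sum, s = 16-0 = 16
j=5,p=1: even sum, s = 16+5 = 21
j=5,p=2: odd sum, s = 21-2 = 19
j=5,p=3: even sum, s = 19+15 = 34

34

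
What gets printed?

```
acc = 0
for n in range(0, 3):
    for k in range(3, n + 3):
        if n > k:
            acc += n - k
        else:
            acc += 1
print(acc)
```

3

n=1,k=3: not 1>3, acc = 0+1 = 1
n=2,k=3: not 2>3, acc = 1+1 = 2
n=2,k=4: not 2>4, acc = 2+1 = 3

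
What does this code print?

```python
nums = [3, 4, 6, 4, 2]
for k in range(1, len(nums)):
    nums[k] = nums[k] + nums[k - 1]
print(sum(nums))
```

k=1: nums[1] = 4+3 = 7 → [3, 7, 6, 4, 2]
k=2: nums[2] = 6+7 = 13 → [3, 7, 13, 4, 2]
k=3: nums[3] = 4+13 = 17 → [3, 7, 13, 17, 2]
k=4: nums[4] = 2+17 = 19 → [3, 7, 13, 17, 19]
sum = 59

59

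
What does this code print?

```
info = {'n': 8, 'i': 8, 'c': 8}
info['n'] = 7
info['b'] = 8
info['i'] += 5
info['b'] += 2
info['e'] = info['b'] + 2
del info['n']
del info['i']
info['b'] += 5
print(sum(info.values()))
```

35

info['n'] = 7 → {'n': 7, 'i': 8, 'c': 8}
info['b'] = 8 → {'n': 7, 'i': 8, 'c': 8, 'b': 8}
info['i'] = 8+5 = 13 → {'n': 7, 'i': 13, 'c': 8, 'b': 8}
info['b'] = 8+2 = 10 → {'n': 7, 'i': 13, 'c': 8, 'b': 10}
info['e'] = info['b']+2 = 12 → {'n': 7, 'i': 13, 'c': 8, 'b': 10, 'e': 12}
del 'n' → {'i': 13, 'c': 8, 'b': 10, 'e': 12}
del 'i' → {'c': 8, 'b': 10, 'e': 12}
info['b'] = 10+5 = 15 → {'c': 8, 'b': 15, 'e': 12}
sum of values = 35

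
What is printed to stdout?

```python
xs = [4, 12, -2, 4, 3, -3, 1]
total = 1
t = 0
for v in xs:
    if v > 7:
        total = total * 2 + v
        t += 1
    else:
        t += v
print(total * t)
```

v=4: not >7; t=4
v=12: >7, total = 1*2+12 = 14; t=5
v=-2: not >7; t=3
v=4: not >7; t=7
v=3: not >7; t=10
v=-3: not >7; t=7
v=1: not >7; t=8
total*t = 14*8 = 112

112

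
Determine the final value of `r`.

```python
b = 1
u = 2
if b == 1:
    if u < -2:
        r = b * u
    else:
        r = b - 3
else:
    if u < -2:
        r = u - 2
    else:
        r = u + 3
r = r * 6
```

b=1, u=2
b == 1 is True; u < -2 is False
→ r = b - 3 = -2
r = (-2)*6 = -12

-12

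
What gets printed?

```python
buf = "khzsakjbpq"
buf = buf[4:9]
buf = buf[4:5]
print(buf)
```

p

slice [4:9] → 'akjbp'
slice [4:5] → 'p'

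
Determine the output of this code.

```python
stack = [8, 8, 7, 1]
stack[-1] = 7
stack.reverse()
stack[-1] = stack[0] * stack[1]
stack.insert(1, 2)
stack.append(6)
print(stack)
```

[7, 2, 7, 8, 49, 6]

stack[-1] = 7 → [8, 8, 7, 7]
reverse → [7, 7, 8, 8]
stack[-1] = stack[0]*stack[1] = 7*7 = 49 → [7, 7, 8, 49]
insert 2 at 1 → [7, 2, 7, 8, 49]
append 6 → [7, 2, 7, 8, 49, 6]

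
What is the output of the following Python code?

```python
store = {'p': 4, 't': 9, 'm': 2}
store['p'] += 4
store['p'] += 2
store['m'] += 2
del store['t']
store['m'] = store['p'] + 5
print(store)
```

store['p'] = 4+4 = 8 → {'p': 8, 't': 9, 'm': 2}
store['p'] = 8+2 = 10 → {'p': 10, 't': 9, 'm': 2}
store['m'] = 2+2 = 4 → {'p': 10, 't': 9, 'm': 4}
del 't' → {'p': 10, 'm': 4}
store['m'] = store['p']+5 = 15 → {'p': 10, 'm': 15}

{'p': 10, 'm': 15}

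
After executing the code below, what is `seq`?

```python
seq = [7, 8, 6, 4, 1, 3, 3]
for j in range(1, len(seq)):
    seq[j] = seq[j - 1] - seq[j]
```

j=1: seq[1] = 7-8 = -1 → [7, -1, 6, 4, 1, 3, 3]
j=2: seq[2] = (-1)-6 = -7 → [7, -1, -7, 4, 1, 3, 3]
j=3: seq[3] = (-7)-4 = -11 → [7, -1, -7, -11, 1, 3, 3]
j=4: seq[4] = (-11)-1 = -12 → [7, -1, -7, -11, -12, 3, 3]
j=5: seq[5] = (-12)-3 = -15 → [7, -1, -7, -11, -12, -15, 3]
j=6: seq[6] = (-15)-3 = -18 → [7, -1, -7, -11, -12, -15, -18]

[7, -1, -7, -11, -12, -15, -18]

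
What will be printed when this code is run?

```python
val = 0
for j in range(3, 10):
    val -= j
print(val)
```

-42

j=3: val = 0-3 = -3
j=4: val = (-3)-4 = -7
j=5: val = (-7)-5 = -12
j=6: val = (-12)-6 = -18
j=7: val = (-18)-7 = -25
j=8: val = (-25)-8 = -33
j=9: val = (-33)-9 = -42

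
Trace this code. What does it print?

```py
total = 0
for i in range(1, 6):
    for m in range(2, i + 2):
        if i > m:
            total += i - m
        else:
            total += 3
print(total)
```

37

i=1,m=2: not 1>2, total = 0+3 = 3
i=2,m=2: not 2>2, total = 3+3 = 6
i=2,m=3: not 2>3, total = 6+3 = 9
i=3,m=2: 3>2, total = 9+1 = 10
i=3,m=3: not 3>3, total = 10+3 = 13
i=3,m=4: not 3>4, total = 13+3 = 16
i=4,m=2: 4>2, total = 16+2 = 18
i=4,m=3: 4>3, total = 18+1 = 19
i=4,m=4: not 4>4, total = 19+3 = 22
i=4,m=5: not 4>5, total = 22+3 = 25
i=5,m=2: 5>2, total = 25+3 = 28
i=5,m=3: 5>3, total = 28+2 = 30
i=5,m=4: 5>4, total = 30+1 = 31
i=5,m=5: not 5>5, total = 31+3 = 34
i=5,m=6: not 5>6, total = 34+3 = 37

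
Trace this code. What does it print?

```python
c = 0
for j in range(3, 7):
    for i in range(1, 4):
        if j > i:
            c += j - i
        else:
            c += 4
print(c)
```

34

j=3,i=1: 3>1, c = 0+2 = 2
j=3,i=2: 3>2, c = 2+1 = 3
j=3,i=3: not 3>3, c = 3+4 = 7
j=4,i=1: 4>1, c = 7+3 = 10
j=4,i=2: 4>2, c = 10+2 = 12
j=4,i=3: 4>3, c = 12+1 = 13
j=5,i=1: 5>1, c = 13+4 = 17
j=5,i=2: 5>2, c = 17+3 = 20
j=5,i=3: 5>3, c = 20+2 = 22
j=6,i=1: 6>1, c = 22+5 = 27
j=6,i=2: 6>2, c = 27+4 = 31
j=6,i=3: 6>3, c = 31+3 = 34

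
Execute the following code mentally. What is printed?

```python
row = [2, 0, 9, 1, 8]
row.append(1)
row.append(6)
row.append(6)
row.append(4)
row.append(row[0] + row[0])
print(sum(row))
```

41

append 1 → [2, 0, 9, 1, 8, 1]
append 6 → [2, 0, 9, 1, 8, 1, 6]
append 6 → [2, 0, 9, 1, 8, 1, 6, 6]
append 4 → [2, 0, 9, 1, 8, 1, 6, 6, 4]
append row[0]+row[0] = 2+2 = 4 → [2, 0, 9, 1, 8, 1, 6, 6, 4, 4]
sum = 41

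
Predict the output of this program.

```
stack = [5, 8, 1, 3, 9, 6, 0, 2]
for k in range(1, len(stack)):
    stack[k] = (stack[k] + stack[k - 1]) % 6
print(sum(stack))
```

k=1: stack[1] = (8+5)%6 = 1 → [5, 1, 1, 3, 9, 6, 0, 2]
k=2: stack[2] = (1+1)%6 = 2 → [5, 1, 2, 3, 9, 6, 0, 2]
k=3: stack[3] = (3+2)%6 = 5 → [5, 1, 2, 5, 9, 6, 0, 2]
k=4: stack[4] = (9+5)%6 = 2 → [5, 1, 2, 5, 2, 6, 0, 2]
k=5: stack[5] = (6+2)%6 = 2 → [5, 1, 2, 5, 2, 2, 0, 2]
k=6: stack[6] = (0+2)%6 = 2 → [5, 1, 2, 5, 2, 2, 2, 2]
k=7: stack[7] = (2+2)%6 = 4 → [5, 1, 2, 5, 2, 2, 2, 4]
sum = 23

23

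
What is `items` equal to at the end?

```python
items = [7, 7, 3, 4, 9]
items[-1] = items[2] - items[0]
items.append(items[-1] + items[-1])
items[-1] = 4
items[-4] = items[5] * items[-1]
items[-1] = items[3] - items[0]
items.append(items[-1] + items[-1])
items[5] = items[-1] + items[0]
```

items[-1] = items[2]-items[0] = 3-7 = -4 → [7, 7, 3, 4, -4]
append items[-1]+items[-1] = (-4)+(-4) = -8 → [7, 7, 3, 4, -4, -8]
items[-1] = 4 → [7, 7, 3, 4, -4, 4]
items[-4] = items[5]*items[-1] = 4*4 = 16 → [7, 7, 16, 4, -4, 4]
items[-1] = items[3]-items[0] = 4-7 = -3 → [7, 7, 16, 4, -4, -3]
append items[-1]+items[-1] = (-3)+(-3) = -6 → [7, 7, 16, 4, -4, -3, -6]
items[5] = items[-1]+items[0] = (-6)+7 = 1 → [7, 7, 16, 4, -4, 1, -6]

[7, 7, 16, 4, -4, 1, -6]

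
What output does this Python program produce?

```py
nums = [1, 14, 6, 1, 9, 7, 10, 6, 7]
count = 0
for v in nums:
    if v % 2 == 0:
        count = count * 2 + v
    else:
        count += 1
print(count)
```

191

v=1: not even, count = 0+1 = 1
v=14: even, count = 1*2+14 = 16
v=6: even, count = 16*2+6 = 38
v=1: not even, count = 38+1 = 39
v=9: not even, count = 39+1 = 40
v=7: not even, count = 40+1 = 41
v=10: even, count = 41*2+10 = 92
v=6: even, count = 92*2+6 = 190
v=7: not even, count = 190+1 = 191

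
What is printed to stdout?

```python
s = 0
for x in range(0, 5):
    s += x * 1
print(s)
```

10

x=0: s = 0+0*1 = 0
x=1: s = 0+1*1 = 1
x=2: s = 1+2*1 = 3
x=3: s = 3+3*1 = 6
x=4: s = 6+4*1 = 10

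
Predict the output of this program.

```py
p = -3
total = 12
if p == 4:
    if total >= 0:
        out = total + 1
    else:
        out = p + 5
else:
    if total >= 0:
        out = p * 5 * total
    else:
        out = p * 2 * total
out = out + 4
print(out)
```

p=-3, total=12
p == 4 is False; total >= 0 is True
→ out = p * 5 * total = -180
out = (-180)+4 = -176

-176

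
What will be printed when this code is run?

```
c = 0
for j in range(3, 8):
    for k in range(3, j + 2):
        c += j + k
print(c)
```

205

j=3,k=3: c = 0+6 = 6
j=3,k=4: c = 6+7 = 13
j=4,k=3: c = 13+7 = 20
j=4,k=4: c = 20+8 = 28
j=4,k=5: c = 28+9 = 37
j=5,k=3: c = 37+8 = 45
j=5,k=4: c = 45+9 = 54
j=5,k=5: c = 54+10 = 64
j=5,k=6: c = 64+11 = 75
j=6,k=3: c = 75+9 = 84
j=6,k=4: c = 84+10 = 94
j=6,k=5: c = 94+11 = 105
j=6,k=6: c = 105+12 = 117
j=6,k=7: c = 117+13 = 130
j=7,k=3: c = 130+10 = 140
j=7,k=4: c = 140+11 = 151
j=7,k=5: c = 151+12 = 163
j=7,k=6: c = 163+13 = 176
j=7,k=7: c = 176+14 = 190
j=7,k=8: c = 190+15 = 205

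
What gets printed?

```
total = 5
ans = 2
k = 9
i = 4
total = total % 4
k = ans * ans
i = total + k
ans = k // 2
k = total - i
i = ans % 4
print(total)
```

1

total = 5%4 = 1
k = 2*2 = 4
i = 1+4 = 5
ans = 4//2 = 2
k = 1-5 = -4
i = 2%4 = 2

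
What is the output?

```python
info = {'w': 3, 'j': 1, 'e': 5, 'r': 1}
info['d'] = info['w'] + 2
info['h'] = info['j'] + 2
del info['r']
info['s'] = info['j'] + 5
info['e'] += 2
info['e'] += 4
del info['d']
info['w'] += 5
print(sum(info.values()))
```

29

info['d'] = info['w']+2 = 5 → {'w': 3, 'j': 1, 'e': 5, 'r': 1, 'd': 5}
info['h'] = info['j']+2 = 3 → {'w': 3, 'j': 1, 'e': 5, 'r': 1, 'd': 5, 'h': 3}
del 'r' → {'w': 3, 'j': 1, 'e': 5, 'd': 5, 'h': 3}
info['s'] = info['j']+5 = 6 → {'w': 3, 'j': 1, 'e': 5, 'd': 5, 'h': 3, 's': 6}
info['e'] = 5+2 = 7 → {'w': 3, 'j': 1, 'e': 7, 'd': 5, 'h': 3, 's': 6}
info['e'] = 7+4 = 11 → {'w': 3, 'j': 1, 'e': 11, 'd': 5, 'h': 3, 's': 6}
del 'd' → {'w': 3, 'j': 1, 'e': 11, 'h': 3, 's': 6}
info['w'] = 3+5 = 8 → {'w': 8, 'j': 1, 'e': 11, 'h': 3, 's': 6}
sum of values = 29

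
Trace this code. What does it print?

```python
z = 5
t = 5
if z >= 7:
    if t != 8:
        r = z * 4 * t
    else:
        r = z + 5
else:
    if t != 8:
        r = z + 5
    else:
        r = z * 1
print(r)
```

10

z=5, t=5
z >= 7 is False; t != 8 is True
→ r = z + 5 = 10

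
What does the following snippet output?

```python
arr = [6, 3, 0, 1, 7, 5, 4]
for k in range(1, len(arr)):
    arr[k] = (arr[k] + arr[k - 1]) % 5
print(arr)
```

k=1: arr[1] = (3+6)%5 = 4 → [6, 4, 0, 1, 7, 5, 4]
k=2: arr[2] = (0+4)%5 = 4 → [6, 4, 4, 1, 7, 5, 4]
k=3: arr[3] = (1+4)%5 = 0 → [6, 4, 4, 0, 7, 5, 4]
k=4: arr[4] = (7+0)%5 = 2 → [6, 4, 4, 0, 2, 5, 4]
k=5: arr[5] = (5+2)%5 = 2 → [6, 4, 4, 0, 2, 2, 4]
k=6: arr[6] = (4+2)%5 = 1 → [6, 4, 4, 0, 2, 2, 1]

[6, 4, 4, 0, 2, 2, 1]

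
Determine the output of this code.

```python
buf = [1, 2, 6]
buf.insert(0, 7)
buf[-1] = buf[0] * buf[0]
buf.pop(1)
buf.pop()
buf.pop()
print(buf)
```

[7]

insert 7 at 0 → [7, 1, 2, 6]
buf[-1] = buf[0]*buf[0] = 7*7 = 49 → [7, 1, 2, 49]
pop(1) removes 1 → [7, 2, 49]
pop() removes 49 → [7, 2]
pop() removes 2 → [7]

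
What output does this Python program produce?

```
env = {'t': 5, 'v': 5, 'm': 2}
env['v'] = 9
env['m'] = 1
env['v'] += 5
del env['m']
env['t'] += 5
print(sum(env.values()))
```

env['v'] = 9 → {'t': 5, 'v': 9, 'm': 2}
env['m'] = 1 → {'t': 5, 'v': 9, 'm': 1}
env['v'] = 9+5 = 14 → {'t': 5, 'v': 14, 'm': 1}
del 'm' → {'t': 5, 'v': 14}
env['t'] = 5+5 = 10 → {'t': 10, 'v': 14}
sum of values = 24

24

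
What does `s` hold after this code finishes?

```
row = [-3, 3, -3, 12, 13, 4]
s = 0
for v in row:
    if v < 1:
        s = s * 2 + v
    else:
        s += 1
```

v=-3: <1, s = 0*2+(-3) = -3
v=3: not <1, s = (-3)+1 = -2
v=-3: <1, s = (-2)*2+(-3) = -7
v=12: not <1, s = (-7)+1 = -6
v=13: not <1, s = (-6)+1 = -5
v=4: not <1, s = (-5)+1 = -4

-4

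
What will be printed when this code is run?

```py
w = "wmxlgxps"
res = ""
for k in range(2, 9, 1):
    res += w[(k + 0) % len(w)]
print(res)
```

k=2: add w[2]='x' → 'x'
k=3: add w[3]='l' → 'xl'
k=4: add w[4]='g' → 'xlg'
k=5: add w[5]='x' → 'xlgx'
k=6: add w[6]='p' → 'xlgxp'
k=7: add w[7]='s' → 'xlgxps'
k=8: add w[0]='w' → 'xlgxpsw'

xlgxpsw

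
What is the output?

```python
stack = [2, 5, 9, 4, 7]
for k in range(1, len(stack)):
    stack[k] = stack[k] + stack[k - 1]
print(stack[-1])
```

27

k=1: stack[1] = 5+2 = 7 → [2, 7, 9, 4, 7]
k=2: stack[2] = 9+7 = 16 → [2, 7, 16, 4, 7]
k=3: stack[3] = 4+16 = 20 → [2, 7, 16, 20, 7]
k=4: stack[4] = 7+20 = 27 → [2, 7, 16, 20, 27]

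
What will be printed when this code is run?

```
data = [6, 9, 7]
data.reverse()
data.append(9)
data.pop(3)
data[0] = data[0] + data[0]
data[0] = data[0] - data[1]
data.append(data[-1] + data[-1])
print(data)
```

reverse → [7, 9, 6]
append 9 → [7, 9, 6, 9]
pop(3) removes 9 → [7, 9, 6]
data[0] = data[0]+data[0] = 7+7 = 14 → [14, 9, 6]
data[0] = data[0]-data[1] = 14-9 = 5 → [5, 9, 6]
append data[-1]+data[-1] = 6+6 = 12 → [5, 9, 6, 12]

[5, 9, 6, 12]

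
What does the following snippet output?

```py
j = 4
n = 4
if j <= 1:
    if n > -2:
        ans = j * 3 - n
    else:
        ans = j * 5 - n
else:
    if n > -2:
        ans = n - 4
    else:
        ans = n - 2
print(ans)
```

0

j=4, n=4
j <= 1 is False; n > -2 is True
→ ans = n - 4 = 0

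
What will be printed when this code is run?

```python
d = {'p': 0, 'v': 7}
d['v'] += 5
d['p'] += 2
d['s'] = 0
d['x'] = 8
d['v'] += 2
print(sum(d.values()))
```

24

d['v'] = 7+5 = 12 → {'p': 0, 'v': 12}
d['p'] = 0+2 = 2 → {'p': 2, 'v': 12}
d['s'] = 0 → {'p': 2, 'v': 12, 's': 0}
d['x'] = 8 → {'p': 2, 'v': 12, 's': 0, 'x': 8}
d['v'] = 12+2 = 14 → {'p': 2, 'v': 14, 's': 0, 'x': 8}
sum of values = 24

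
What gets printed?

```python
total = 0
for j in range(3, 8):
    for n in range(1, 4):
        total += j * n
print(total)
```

j=3,n=1: total = 0+3 = 3
j=3,n=2: total = 3+6 = 9
j=3,n=3: total = 9+9 = 18
j=4,n=1: total = 18+4 = 22
j=4,n=2: total = 22+8 = 30
j=4,n=3: total = 30+12 = 42
j=5,n=1: total = 42+5 = 47
j=5,n=2: total = 47+10 = 57
j=5,n=3: total = 57+15 = 72
j=6,n=1: total = 72+6 = 78
j=6,n=2: total = 78+12 = 90
j=6,n=3: total = 90+18 = 108
j=7,n=1: total = 108+7 = 115
j=7,n=2: total = 115+14 = 129
j=7,n=3: total = 129+21 = 150

150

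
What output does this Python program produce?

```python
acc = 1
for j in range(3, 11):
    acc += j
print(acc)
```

j=3: acc = 1+3 = 4
j=4: acc = 4+4 = 8
j=5: acc = 8+5 = 13
j=6: acc = 13+6 = 19
j=7: acc = 19+7 = 26
j=8: acc = 26+8 = 34
j=9: acc = 34+9 = 43
j=10: acc = 43+10 = 53

53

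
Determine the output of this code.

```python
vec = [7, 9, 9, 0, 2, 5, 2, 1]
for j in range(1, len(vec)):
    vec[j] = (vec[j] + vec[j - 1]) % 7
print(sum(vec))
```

j=1: vec[1] = (9+7)%7 = 2 → [7, 2, 9, 0, 2, 5, 2, 1]
j=2: vec[2] = (9+2)%7 = 4 → [7, 2, 4, 0, 2, 5, 2, 1]
j=3: vec[3] = (0+4)%7 = 4 → [7, 2, 4, 4, 2, 5, 2, 1]
j=4: vec[4] = (2+4)%7 = 6 → [7, 2, 4, 4, 6, 5, 2, 1]
j=5: vec[5] = (5+6)%7 = 4 → [7, 2, 4, 4, 6, 4, 2, 1]
j=6: vec[6] = (2+4)%7 = 6 → [7, 2, 4, 4, 6, 4, 6, 1]
j=7: vec[7] = (1+6)%7 = 0 → [7, 2, 4, 4, 6, 4, 6, 0]
sum = 33

33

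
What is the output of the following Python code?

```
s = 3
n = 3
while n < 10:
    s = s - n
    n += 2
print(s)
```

-21

n=3: s = 3-3 = 0
n=5: s = 0-5 = -5
n=7: s = (-5)-7 = -12
n=9: s = (-12)-9 = -21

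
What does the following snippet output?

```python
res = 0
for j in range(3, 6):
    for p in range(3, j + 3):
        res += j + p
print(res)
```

j=3,p=3: res = 0+6 = 6
j=3,p=4: res = 6+7 = 13
j=3,p=5: res = 13+8 = 21
j=4,p=3: res = 21+7 = 28
j=4,p=4: res = 28+8 = 36
j=4,p=5: res = 36+9 = 45
j=4,p=6: res = 45+10 = 55
j=5,p=3: res = 55+8 = 63
j=5,p=4: res = 63+9 = 72
j=5,p=5: res = 72+10 = 82
j=5,p=6: res = 82+11 = 93
j=5,p=7: res = 93+12 = 105

105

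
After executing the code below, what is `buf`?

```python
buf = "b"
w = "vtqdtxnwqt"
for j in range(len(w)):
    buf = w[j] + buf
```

'tqwnxtdqtvb'

j=0: prepend 'v' → 'vb'
j=1: prepend 't' → 'tvb'
j=2: prepend 'q' → 'qtvb'
j=3: prepend 'd' → 'dqtvb'
j=4: prepend 't' → 'tdqtvb'
j=5: prepend 'x' → 'xtdqtvb'
j=6: prepend 'n' → 'nxtdqtvb'
j=7: prepend 'w' → 'wnxtdqtvb'
j=8: prepend 'q' → 'qwnxtdqtvb'
j=9: prepend 't' → 'tqwnxtdqtvb'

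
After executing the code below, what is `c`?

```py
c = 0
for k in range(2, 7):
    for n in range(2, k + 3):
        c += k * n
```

485

k=2,n=2: c = 0+4 = 4
k=2,n=3: c = 4+6 = 10
k=2,n=4: c = 10+8 = 18
k=3,n=2: c = 18+6 = 24
k=3,n=3: c = 24+9 = 33
k=3,n=4: c = 33+12 = 45
k=3,n=5: c = 45+15 = 60
k=4,n=2: c = 60+8 = 68
k=4,n=3: c = 68+12 = 80
k=4,n=4: c = 80+16 = 96
k=4,n=5: c = 96+20 = 116
k=4,n=6: c = 116+24 = 140
k=5,n=2: c = 140+10 = 150
k=5,n=3: c = 150+15 = 165
k=5,n=4: c = 165+20 = 185
k=5,n=5: c = 185+25 = 210
k=5,n=6: c = 210+30 = 240
k=5,n=7: c = 240+35 = 275
k=6,n=2: c = 275+12 = 287
k=6,n=3: c = 287+18 = 305
k=6,n=4: c = 305+24 = 329
k=6,n=5: c = 329+30 = 359
k=6,n=6: c = 359+36 = 395
k=6,n=7: c = 395+42 = 437
k=6,n=8: c = 437+48 = 485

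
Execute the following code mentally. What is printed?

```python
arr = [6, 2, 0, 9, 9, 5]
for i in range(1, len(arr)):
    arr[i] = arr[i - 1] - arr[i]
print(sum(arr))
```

i=1: arr[1] = 6-2 = 4 → [6, 4, 0, 9, 9, 5]
i=2: arr[2] = 4-0 = 4 → [6, 4, 4, 9, 9, 5]
i=3: arr[3] = 4-9 = -5 → [6, 4, 4, -5, 9, 5]
i=4: arr[4] = (-5)-9 = -14 → [6, 4, 4, -5, -14, 5]
i=5: arr[5] = (-14)-5 = -19 → [6, 4, 4, -5, -14, -19]
sum = -24

-24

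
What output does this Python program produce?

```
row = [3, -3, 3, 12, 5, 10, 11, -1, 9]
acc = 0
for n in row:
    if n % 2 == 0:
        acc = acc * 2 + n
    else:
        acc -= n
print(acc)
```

-7

n=3: not even, acc = 0-3 = -3
n=-3: not even, acc = (-3)-(-3) = 0
n=3: not even, acc = 0-3 = -3
n=12: even, acc = (-3)*2+12 = 6
n=5: not even, acc = 6-5 = 1
n=10: even, acc = 1*2+10 = 12
n=11: not even, acc = 12-11 = 1
n=-1: not even, acc = 1-(-1) = 2
n=9: not even, acc = 2-9 = -7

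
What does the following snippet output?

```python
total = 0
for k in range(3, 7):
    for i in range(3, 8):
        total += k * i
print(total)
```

450

k=3,i=3: total = 0+9 = 9
k=3,i=4: total = 9+12 = 21
k=3,i=5: total = 21+15 = 36
k=3,i=6: total = 36+18 = 54
k=3,i=7: total = 54+21 = 75
k=4,i=3: total = 75+12 = 87
k=4,i=4: total = 87+16 = 103
k=4,i=5: total = 103+20 = 123
k=4,i=6: total = 123+24 = 147
k=4,i=7: total = 147+28 = 175
k=5,i=3: total = 175+15 = 190
k=5,i=4: total = 190+20 = 210
k=5,i=5: total = 210+25 = 235
k=5,i=6: total = 235+30 = 265
k=5,i=7: total = 265+35 = 300
k=6,i=3: total = 300+18 = 318
k=6,i=4: total = 318+24 = 342
k=6,i=5: total = 342+30 = 372
k=6,i=6: total = 372+36 = 408
k=6,i=7: total = 408+42 = 450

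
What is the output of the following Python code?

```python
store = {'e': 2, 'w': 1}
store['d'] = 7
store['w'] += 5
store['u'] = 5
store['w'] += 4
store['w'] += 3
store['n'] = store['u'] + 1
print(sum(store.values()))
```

store['d'] = 7 → {'e': 2, 'w': 1, 'd': 7}
store['w'] = 1+5 = 6 → {'e': 2, 'w': 6, 'd': 7}
store['u'] = 5 → {'e': 2, 'w': 6, 'd': 7, 'u': 5}
store['w'] = 6+4 = 10 → {'e': 2, 'w': 10, 'd': 7, 'u': 5}
store['w'] = 10+3 = 13 → {'e': 2, 'w': 13, 'd': 7, 'u': 5}
store['n'] = store['u']+1 = 6 → {'e': 2, 'w': 13, 'd': 7, 'u': 5, 'n': 6}
sum of values = 33

33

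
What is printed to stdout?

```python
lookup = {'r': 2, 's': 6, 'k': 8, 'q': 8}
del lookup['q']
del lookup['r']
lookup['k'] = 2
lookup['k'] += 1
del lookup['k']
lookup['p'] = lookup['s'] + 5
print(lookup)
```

{'s': 6, 'p': 11}

del 'q' → {'r': 2, 's': 6, 'k': 8}
del 'r' → {'s': 6, 'k': 8}
lookup['k'] = 2 → {'s': 6, 'k': 2}
lookup['k'] = 2+1 = 3 → {'s': 6, 'k': 3}
del 'k' → {'s': 6}
lookup['p'] = lookup['s']+5 = 11 → {'s': 6, 'p': 11}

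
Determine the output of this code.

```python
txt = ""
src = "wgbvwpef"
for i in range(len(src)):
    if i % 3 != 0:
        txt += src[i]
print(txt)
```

gbwpf

i=0: skip
i=1: add 'g' → 'g'
i=2: add 'b' → 'gb'
i=3: skip
i=4: add 'w' → 'gbw'
i=5: add 'p' → 'gbwp'
i=6: skip
i=7: add 'f' → 'gbwpf'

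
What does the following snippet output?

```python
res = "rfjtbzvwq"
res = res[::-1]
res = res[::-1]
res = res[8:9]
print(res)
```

reverse → 'qwvzbtjfr'
reverse → 'rfjtbzvwq'
slice [8:9] → 'q'

q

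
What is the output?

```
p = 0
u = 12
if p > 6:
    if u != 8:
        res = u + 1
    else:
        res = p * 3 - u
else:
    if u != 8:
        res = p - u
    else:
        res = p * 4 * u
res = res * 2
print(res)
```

-24

p=0, u=12
p > 6 is False; u != 8 is True
→ res = p - u = -12
res = (-12)*2 = -24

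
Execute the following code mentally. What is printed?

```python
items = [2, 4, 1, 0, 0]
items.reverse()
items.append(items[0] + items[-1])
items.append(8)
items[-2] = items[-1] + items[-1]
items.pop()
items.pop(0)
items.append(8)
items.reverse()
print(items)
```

[8, 16, 2, 4, 1, 0]

reverse → [0, 0, 1, 4, 2]
append items[0]+items[-1] = 0+2 = 2 → [0, 0, 1, 4, 2, 2]
append 8 → [0, 0, 1, 4, 2, 2, 8]
items[-2] = items[-1]+items[-1] = 8+8 = 16 → [0, 0, 1, 4, 2, 16, 8]
pop() removes 8 → [0, 0, 1, 4, 2, 16]
pop(0) removes 0 → [0, 1, 4, 2, 16]
append 8 → [0, 1, 4, 2, 16, 8]
reverse → [8, 16, 2, 4, 1, 0]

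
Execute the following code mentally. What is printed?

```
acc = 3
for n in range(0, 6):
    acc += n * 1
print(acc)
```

n=0: acc = 3+0*1 = 3
n=1: acc = 3+1*1 = 4
n=2: acc = 4+2*1 = 6
n=3: acc = 6+3*1 = 9
n=4: acc = 9+4*1 = 13
n=5: acc = 13+5*1 = 18

18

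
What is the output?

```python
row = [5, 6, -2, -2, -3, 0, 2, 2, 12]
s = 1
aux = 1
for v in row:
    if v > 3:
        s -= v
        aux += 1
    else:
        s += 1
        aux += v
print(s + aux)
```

v=5: >3, s = 1-5 = -4; aux=2
v=6: >3, s = (-4)-6 = -10; aux=3
v=-2: not >3, s = (-10)+1 = -9; aux=1
v=-2: not >3, s = (-9)+1 = -8; aux=-1
v=-3: not >3, s = (-8)+1 = -7; aux=-4
v=0: not >3, s = (-7)+1 = -6; aux=-4
v=2: not >3, s = (-6)+1 = -5; aux=-2
v=2: not >3, s = (-5)+1 = -4; aux=0
v=12: >3, s = (-4)-12 = -16; aux=1
s+aux = (-16)+1 = -15

-15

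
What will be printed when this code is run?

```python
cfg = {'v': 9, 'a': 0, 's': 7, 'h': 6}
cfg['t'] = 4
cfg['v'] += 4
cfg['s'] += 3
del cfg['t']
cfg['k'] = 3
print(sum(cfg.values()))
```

32

cfg['t'] = 4 → {'v': 9, 'a': 0, 's': 7, 'h': 6, 't': 4}
cfg['v'] = 9+4 = 13 → {'v': 13, 'a': 0, 's': 7, 'h': 6, 't': 4}
cfg['s'] = 7+3 = 10 → {'v': 13, 'a': 0, 's': 10, 'h': 6, 't': 4}
del 't' → {'v': 13, 'a': 0, 's': 10, 'h': 6}
cfg['k'] = 3 → {'v': 13, 'a': 0, 's': 10, 'h': 6, 'k': 3}
sum of values = 32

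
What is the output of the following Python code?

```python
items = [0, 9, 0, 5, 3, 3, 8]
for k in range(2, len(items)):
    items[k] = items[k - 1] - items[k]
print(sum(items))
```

11

k=2: items[2] = 9-0 = 9 → [0, 9, 9, 5, 3, 3, 8]
k=3: items[3] = 9-5 = 4 → [0, 9, 9, 4, 3, 3, 8]
k=4: items[4] = 4-3 = 1 → [0, 9, 9, 4, 1, 3, 8]
k=5: items[5] = 1-3 = -2 → [0, 9, 9, 4, 1, -2, 8]
k=6: items[6] = (-2)-8 = -10 → [0, 9, 9, 4, 1, -2, -10]
sum = 11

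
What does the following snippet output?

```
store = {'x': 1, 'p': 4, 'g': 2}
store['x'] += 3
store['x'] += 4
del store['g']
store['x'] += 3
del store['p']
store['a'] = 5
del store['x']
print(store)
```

store['x'] = 1+3 = 4 → {'x': 4, 'p': 4, 'g': 2}
store['x'] = 4+4 = 8 → {'x': 8, 'p': 4, 'g': 2}
del 'g' → {'x': 8, 'p': 4}
store['x'] = 8+3 = 11 → {'x': 11, 'p': 4}
del 'p' → {'x': 11}
store['a'] = 5 → {'x': 11, 'a': 5}
del 'x' → {'a': 5}

{'a': 5}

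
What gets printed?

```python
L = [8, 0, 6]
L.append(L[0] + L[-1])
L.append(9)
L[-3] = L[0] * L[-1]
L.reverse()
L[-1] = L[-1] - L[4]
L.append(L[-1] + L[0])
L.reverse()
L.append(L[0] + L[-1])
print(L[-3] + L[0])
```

append L[0]+L[-1] = 8+6 = 14 → [8, 0, 6, 14]
append 9 → [8, 0, 6, 14, 9]
L[-3] = L[0]*L[-1] = 8*9 = 72 → [8, 0, 72, 14, 9]
reverse → [9, 14, 72, 0, 8]
L[-1] = L[-1]-L[4] = 8-8 = 0 → [9, 14, 72, 0, 0]
append L[-1]+L[0] = 0+9 = 9 → [9, 14, 72, 0, 0, 9]
reverse → [9, 0, 0, 72, 14, 9]
append L[0]+L[-1] = 9+9 = 18 → [9, 0, 0, 72, 14, 9, 18]
L[-3]+L[0] = 14+9 = 23

23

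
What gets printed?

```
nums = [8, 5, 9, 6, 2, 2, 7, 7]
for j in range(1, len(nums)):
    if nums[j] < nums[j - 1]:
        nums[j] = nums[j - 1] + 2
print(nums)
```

j=1: 5<8, nums[1] = 8+2 = 10 → [8, 10, 9, 6, 2, 2, 7, 7]
j=2: 9<10, nums[2] = 10+2 = 12 → [8, 10, 12, 6, 2, 2, 7, 7]
j=3: 6<12, nums[3] = 12+2 = 14 → [8, 10, 12, 14, 2, 2, 7, 7]
j=4: 2<14, nums[4] = 14+2 = 16 → [8, 10, 12, 14, 16, 2, 7, 7]
j=5: 2<16, nums[5] = 16+2 = 18 → [8, 10, 12, 14, 16, 18, 7, 7]
j=6: 7<18, nums[6] = 18+2 = 20 → [8, 10, 12, 14, 16, 18, 20, 7]
j=7: 7<20, nums[7] = 20+2 = 22 → [8, 10, 12, 14, 16, 18, 20, 22]

[8, 10, 12, 14, 16, 18, 20, 22]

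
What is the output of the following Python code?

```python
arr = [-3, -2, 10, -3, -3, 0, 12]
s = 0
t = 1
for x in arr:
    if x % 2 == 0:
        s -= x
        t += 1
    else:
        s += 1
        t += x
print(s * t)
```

68

x=-3: not even, s = 0+1 = 1; t=-2
x=-2: even, s = 1-(-2) = 3; t=-1
x=10: even, s = 3-10 = -7; t=0
x=-3: not even, s = (-7)+1 = -6; t=-3
x=-3: not even, s = (-6)+1 = -5; t=-6
x=0: even, s = (-5)-0 = -5; t=-5
x=12: even, s = (-5)-12 = -17; t=-4
s*t = (-17)*(-4) = 68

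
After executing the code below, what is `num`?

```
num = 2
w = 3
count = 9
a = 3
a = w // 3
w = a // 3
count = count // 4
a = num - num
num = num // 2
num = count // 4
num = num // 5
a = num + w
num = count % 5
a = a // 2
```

2

a = 3//3 = 1
w = 1//3 = 0
count = 9//4 = 2
a = 2-2 = 0
num = 2//2 = 1
num = 2//4 = 0
num = 0//5 = 0
a = 0+0 = 0
num = 2%5 = 2
a = 0//2 = 0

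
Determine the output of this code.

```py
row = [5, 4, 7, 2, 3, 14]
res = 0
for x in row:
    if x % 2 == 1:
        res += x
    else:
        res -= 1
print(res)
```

x=5: odd, res = 0+5 = 5
x=4: not odd, res = 5-1 = 4
x=7: odd, res = 4+7 = 11
x=2: not odd, res = 11-1 = 10
x=3: odd, res = 10+3 = 13
x=14: not odd, res = 13-1 = 12

12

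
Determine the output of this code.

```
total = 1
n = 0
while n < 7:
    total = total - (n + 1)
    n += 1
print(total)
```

n=0: total = 1-1 = 0
n=1: total = 0-2 = -2
n=2: total = (-2)-3 = -5
n=3: total = (-5)-4 = -9
n=4: total = (-9)-5 = -14
n=5: total = (-14)-6 = -20
n=6: total = (-20)-7 = -27

-27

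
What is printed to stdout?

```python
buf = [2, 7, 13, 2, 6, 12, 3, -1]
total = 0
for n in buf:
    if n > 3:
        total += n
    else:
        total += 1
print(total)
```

n=2: not >3, total = 0+1 = 1
n=7: >3, total = 1+7 = 8
n=13: >3, total = 8+13 = 21
n=2: not >3, total = 21+1 = 22
n=6: >3, total = 22+6 = 28
n=12: >3, total = 28+12 = 40
n=3: not >3, total = 40+1 = 41
n=-1: not >3, total = 41+1 = 42

42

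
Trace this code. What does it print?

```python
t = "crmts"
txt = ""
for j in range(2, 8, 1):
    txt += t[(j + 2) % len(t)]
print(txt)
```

scrmts

j=2: add t[4]='s' → 's'
j=3: add t[0]='c' → 'sc'
j=4: add t[1]='r' → 'scr'
j=5: add t[2]='m' → 'scrm'
j=6: add t[3]='t' → 'scrmt'
j=7: add t[4]='s' → 'scrmts'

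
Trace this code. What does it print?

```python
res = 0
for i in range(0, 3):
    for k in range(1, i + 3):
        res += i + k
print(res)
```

30

i=0,k=1: res = 0+1 = 1
i=0,k=2: res = 1+2 = 3
i=1,k=1: res = 3+2 = 5
i=1,k=2: res = 5+3 = 8
i=1,k=3: res = 8+4 = 12
i=2,k=1: res = 12+3 = 15
i=2,k=2: res = 15+4 = 19
i=2,k=3: res = 19+5 = 24
i=2,k=4: res = 24+6 = 30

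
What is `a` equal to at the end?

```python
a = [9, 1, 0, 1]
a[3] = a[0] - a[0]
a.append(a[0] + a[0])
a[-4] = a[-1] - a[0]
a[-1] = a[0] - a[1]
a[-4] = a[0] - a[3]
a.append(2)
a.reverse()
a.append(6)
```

a[3] = a[0]-a[0] = 9-9 = 0 → [9, 1, 0, 0]
append a[0]+a[0] = 9+9 = 18 → [9, 1, 0, 0, 18]
a[-4] = a[-1]-a[0] = 18-9 = 9 → [9, 9, 0, 0, 18]
a[-1] = a[0]-a[1] = 9-9 = 0 → [9, 9, 0, 0, 0]
a[-4] = a[0]-a[3] = 9-0 = 9 → [9, 9, 0, 0, 0]
append 2 → [9, 9, 0, 0, 0, 2]
reverse → [2, 0, 0, 0, 9, 9]
append 6 → [2, 0, 0, 0, 9, 9, 6]

[2, 0, 0, 0, 9, 9, 6]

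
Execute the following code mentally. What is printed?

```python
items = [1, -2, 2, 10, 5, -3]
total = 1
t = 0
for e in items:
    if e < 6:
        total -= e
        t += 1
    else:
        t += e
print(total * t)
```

-30

e=1: <6, total = 1-1 = 0; t=1
e=-2: <6, total = 0-(-2) = 2; t=2
e=2: <6, total = 2-2 = 0; t=3
e=10: not <6; t=13
e=5: <6, total = 0-5 = -5; t=14
e=-3: <6, total = (-5)-(-3) = -2; t=15
total*t = (-2)*15 = -30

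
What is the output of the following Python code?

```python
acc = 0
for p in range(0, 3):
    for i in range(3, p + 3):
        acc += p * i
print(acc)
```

p=1,i=3: acc = 0+3 = 3
p=2,i=3: acc = 3+6 = 9
p=2,i=4: acc = 9+8 = 17

17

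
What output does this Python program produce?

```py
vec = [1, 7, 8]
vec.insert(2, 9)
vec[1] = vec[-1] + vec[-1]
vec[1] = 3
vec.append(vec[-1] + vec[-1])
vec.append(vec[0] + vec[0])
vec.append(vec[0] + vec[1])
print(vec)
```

insert 9 at 2 → [1, 7, 9, 8]
vec[1] = vec[-1]+vec[-1] = 8+8 = 16 → [1, 16, 9, 8]
vec[1] = 3 → [1, 3, 9, 8]
append vec[-1]+vec[-1] = 8+8 = 16 → [1, 3, 9, 8, 16]
append vec[0]+vec[0] = 1+1 = 2 → [1, 3, 9, 8, 16, 2]
append vec[0]+vec[1] = 1+3 = 4 → [1, 3, 9, 8, 16, 2, 4]

[1, 3, 9, 8, 16, 2, 4]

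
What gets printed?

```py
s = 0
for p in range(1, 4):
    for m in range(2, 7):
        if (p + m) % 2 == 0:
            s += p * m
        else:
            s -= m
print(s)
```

24

p=1,m=2: odd sum, s = 0-2 = -2
p=1,m=3: even sum, s = (-2)+3 = 1
p=1,m=4: odd sum, s = 1-4 = -3
p=1,m=5: even sum, s = (-3)+5 = 2
p=1,m=6: odd sum, s = 2-6 = -4
p=2,m=2: even sum, s = (-4)+4 = 0
p=2,m=3: odd sum, s = 0-3 = -3
p=2,m=4: even sum, s = (-3)+8 = 5
p=2,m=5: odd sum, s = 5-5 = 0
p=2,m=6: even sum, s = 0+12 = 12
p=3,m=2: odd sum, s = 12-2 = 10
p=3,m=3: even sum, s = 10+9 = 19
p=3,m=4: odd sum, s = 19-4 = 15
p=3,m=5: even sum, s = 15+15 = 30
p=3,m=6: odd sum, s = 30-6 = 24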